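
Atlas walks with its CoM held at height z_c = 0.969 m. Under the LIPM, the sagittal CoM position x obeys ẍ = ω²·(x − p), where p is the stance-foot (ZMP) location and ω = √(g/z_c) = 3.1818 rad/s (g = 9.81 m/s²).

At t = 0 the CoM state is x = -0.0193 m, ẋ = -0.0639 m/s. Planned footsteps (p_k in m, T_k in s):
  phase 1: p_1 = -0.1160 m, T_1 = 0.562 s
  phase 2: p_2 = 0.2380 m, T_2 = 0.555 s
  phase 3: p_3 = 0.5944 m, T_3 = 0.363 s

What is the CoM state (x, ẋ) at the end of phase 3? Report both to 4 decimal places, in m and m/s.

x = 0.9292, ẋ = 1.4798

phase 1: p=-0.1160, T=0.562, ωT=1.788172, cosh=3.072889, sinh=2.905623; start (x,ẋ)=(-0.019300, -0.063900) → end (x,ẋ)=(0.122795, 0.697645)
phase 2: p=0.2380, T=0.555, ωT=1.765899, cosh=3.008930, sinh=2.837897; start (x,ẋ)=(0.122795, 0.697645) → end (x,ẋ)=(0.513596, 1.058904)
phase 3: p=0.5944, T=0.363, ωT=1.154993, cosh=1.744531, sinh=1.429471; start (x,ẋ)=(0.513596, 1.058904) → end (x,ẋ)=(0.929163, 1.479770)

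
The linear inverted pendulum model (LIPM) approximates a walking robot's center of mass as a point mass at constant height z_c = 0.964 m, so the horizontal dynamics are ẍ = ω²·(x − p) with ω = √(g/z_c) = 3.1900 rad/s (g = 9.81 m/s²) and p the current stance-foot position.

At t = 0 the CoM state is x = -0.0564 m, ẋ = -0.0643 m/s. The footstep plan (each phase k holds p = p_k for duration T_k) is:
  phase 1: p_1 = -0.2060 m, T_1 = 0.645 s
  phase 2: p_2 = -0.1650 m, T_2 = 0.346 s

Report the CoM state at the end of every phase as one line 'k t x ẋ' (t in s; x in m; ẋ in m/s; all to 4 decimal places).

1 0.6450 0.3114 1.5813
2 0.9910 1.2975 4.6857

phase 1: p=-0.2060, T=0.645, ωT=2.057550, cosh=3.977269, sinh=3.849502; start (x,ẋ)=(-0.056400, -0.064300) → end (x,ẋ)=(0.311406, 1.581336)
phase 2: p=-0.1650, T=0.346, ωT=1.103740, cosh=1.673526, sinh=1.341897; start (x,ẋ)=(0.311406, 1.581336) → end (x,ẋ)=(1.297478, 4.685735)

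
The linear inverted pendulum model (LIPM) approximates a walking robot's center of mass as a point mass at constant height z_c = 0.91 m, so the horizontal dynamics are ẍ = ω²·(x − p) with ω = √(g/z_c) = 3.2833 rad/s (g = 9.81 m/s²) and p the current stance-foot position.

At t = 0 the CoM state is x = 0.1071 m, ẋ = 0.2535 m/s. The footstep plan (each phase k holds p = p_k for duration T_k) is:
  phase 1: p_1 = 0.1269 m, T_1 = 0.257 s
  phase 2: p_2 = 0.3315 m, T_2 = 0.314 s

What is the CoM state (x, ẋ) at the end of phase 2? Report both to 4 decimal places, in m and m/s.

x = 0.1879, ẋ = -0.1831

phase 1: p=0.1269, T=0.257, ωT=0.843808, cosh=1.377637, sinh=0.947568; start (x,ẋ)=(0.107100, 0.253500) → end (x,ẋ)=(0.172783, 0.287630)
phase 2: p=0.3315, T=0.314, ωT=1.030956, cosh=1.580206, sinh=1.223540; start (x,ẋ)=(0.172783, 0.287630) → end (x,ẋ)=(0.187882, -0.183089)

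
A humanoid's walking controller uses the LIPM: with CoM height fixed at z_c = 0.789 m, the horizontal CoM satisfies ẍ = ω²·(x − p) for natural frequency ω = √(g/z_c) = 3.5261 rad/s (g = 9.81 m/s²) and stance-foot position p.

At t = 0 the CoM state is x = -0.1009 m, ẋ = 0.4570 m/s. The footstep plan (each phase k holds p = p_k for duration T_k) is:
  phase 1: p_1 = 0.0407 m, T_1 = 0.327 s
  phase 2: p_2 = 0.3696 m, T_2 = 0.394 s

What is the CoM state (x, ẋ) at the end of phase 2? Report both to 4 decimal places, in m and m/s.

phase 1: p=0.0407, T=0.327, ωT=1.153035, cosh=1.741734, sinh=1.426057; start (x,ẋ)=(-0.100900, 0.457000) → end (x,ẋ)=(-0.021106, 0.083948)
phase 2: p=0.3696, T=0.394, ωT=1.389283, cosh=2.130614, sinh=1.881360; start (x,ẋ)=(-0.021106, 0.083948) → end (x,ẋ)=(-0.418052, -2.413026)

x = -0.4181, ẋ = -2.4130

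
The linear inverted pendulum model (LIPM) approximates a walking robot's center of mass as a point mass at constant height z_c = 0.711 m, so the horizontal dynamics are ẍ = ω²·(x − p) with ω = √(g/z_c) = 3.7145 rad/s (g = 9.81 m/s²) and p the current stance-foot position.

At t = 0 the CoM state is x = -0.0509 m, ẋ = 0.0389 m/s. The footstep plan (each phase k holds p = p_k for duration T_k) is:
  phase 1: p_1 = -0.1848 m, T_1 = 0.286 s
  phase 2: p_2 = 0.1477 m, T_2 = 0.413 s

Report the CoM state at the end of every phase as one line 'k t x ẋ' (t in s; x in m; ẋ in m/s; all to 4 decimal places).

phase 1: p=-0.1848, T=0.286, ωT=1.062347, cosh=1.619398, sinh=1.273755; start (x,ẋ)=(-0.050900, 0.038900) → end (x,ẋ)=(0.045377, 0.696524)
phase 2: p=0.1477, T=0.413, ωT=1.534088, cosh=2.426375, sinh=2.210722; start (x,ẋ)=(0.045377, 0.696524) → end (x,ẋ)=(0.313969, 0.849778)

1 0.2860 0.0454 0.6965
2 0.6990 0.3140 0.8498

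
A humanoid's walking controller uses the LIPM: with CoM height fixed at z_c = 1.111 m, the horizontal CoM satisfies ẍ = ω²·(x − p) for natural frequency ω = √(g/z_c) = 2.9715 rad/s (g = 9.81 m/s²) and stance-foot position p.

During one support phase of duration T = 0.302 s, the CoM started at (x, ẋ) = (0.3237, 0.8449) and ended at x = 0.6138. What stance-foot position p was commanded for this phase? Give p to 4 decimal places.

ωT = 2.9715·0.302 = 0.897393; cosh(ωT) = 1.430415, sinh(ωT) = 1.022784
x(T) = p + (x₀−p)·cosh(ωT) + (ẋ₀/ω)·sinh(ωT) ⇒ p·(1 − cosh) = x(T) − x₀·cosh − (ẋ₀/ω)·sinh
numerator   = 0.6138 − (0.3237)·1.430415 − (0.8449/2.9715)·1.022784 = -0.140038
denominator = 1 − 1.430415 = -0.430415
p = -0.140038 / -0.430415 = 0.3254

p = 0.3254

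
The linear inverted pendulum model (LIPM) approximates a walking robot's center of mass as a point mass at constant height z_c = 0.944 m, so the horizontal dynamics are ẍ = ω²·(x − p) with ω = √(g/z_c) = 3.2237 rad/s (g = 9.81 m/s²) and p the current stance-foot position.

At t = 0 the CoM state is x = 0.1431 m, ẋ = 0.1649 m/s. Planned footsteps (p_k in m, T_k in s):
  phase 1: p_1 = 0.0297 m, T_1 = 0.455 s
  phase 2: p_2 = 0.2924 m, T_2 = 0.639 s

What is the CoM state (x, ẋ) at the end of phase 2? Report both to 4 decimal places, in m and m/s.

phase 1: p=0.0297, T=0.455, ωT=1.466784, cosh=2.282967, sinh=2.052301; start (x,ẋ)=(0.143100, 0.164900) → end (x,ẋ)=(0.393569, 1.126716)
phase 2: p=0.2924, T=0.639, ωT=2.059944, cosh=3.986497, sinh=3.859036; start (x,ẋ)=(0.393569, 1.126716) → end (x,ẋ)=(2.044481, 5.750225)

x = 2.0445, ẋ = 5.7502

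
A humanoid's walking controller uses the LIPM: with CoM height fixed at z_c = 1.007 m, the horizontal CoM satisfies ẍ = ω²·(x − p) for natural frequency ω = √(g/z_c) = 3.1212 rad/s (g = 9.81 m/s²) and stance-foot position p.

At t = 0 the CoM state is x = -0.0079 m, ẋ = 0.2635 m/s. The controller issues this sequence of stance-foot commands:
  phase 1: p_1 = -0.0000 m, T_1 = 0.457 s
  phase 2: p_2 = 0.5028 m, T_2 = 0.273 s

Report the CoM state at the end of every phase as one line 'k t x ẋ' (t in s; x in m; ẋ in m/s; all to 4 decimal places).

phase 1: p=-0.0000, T=0.457, ωT=1.426388, cosh=2.201905, sinh=1.961730; start (x,ẋ)=(-0.007900, 0.263500) → end (x,ẋ)=(0.148219, 0.531831)
phase 2: p=0.5028, T=0.273, ωT=0.852088, cosh=1.385530, sinh=0.959006; start (x,ẋ)=(0.148219, 0.531831) → end (x,ẋ)=(0.174926, -0.324481)

1 0.4570 0.1482 0.5318
2 0.7300 0.1749 -0.3245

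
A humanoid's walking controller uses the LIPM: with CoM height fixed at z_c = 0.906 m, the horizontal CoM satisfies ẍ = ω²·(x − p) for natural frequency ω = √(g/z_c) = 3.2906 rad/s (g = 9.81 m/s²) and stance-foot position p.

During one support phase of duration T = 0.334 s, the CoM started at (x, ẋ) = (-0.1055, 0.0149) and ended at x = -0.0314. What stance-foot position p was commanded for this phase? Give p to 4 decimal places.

ωT = 3.2906·0.334 = 1.099060; cosh(ωT) = 1.667264, sinh(ωT) = 1.334080
x(T) = p + (x₀−p)·cosh(ωT) + (ẋ₀/ω)·sinh(ωT) ⇒ p·(1 − cosh) = x(T) − x₀·cosh − (ẋ₀/ω)·sinh
numerator   = -0.0314 − (-0.1055)·1.667264 − (0.0149/3.2906)·1.334080 = 0.138456
denominator = 1 − 1.667264 = -0.667264
p = 0.138456 / -0.667264 = -0.2075

p = -0.2075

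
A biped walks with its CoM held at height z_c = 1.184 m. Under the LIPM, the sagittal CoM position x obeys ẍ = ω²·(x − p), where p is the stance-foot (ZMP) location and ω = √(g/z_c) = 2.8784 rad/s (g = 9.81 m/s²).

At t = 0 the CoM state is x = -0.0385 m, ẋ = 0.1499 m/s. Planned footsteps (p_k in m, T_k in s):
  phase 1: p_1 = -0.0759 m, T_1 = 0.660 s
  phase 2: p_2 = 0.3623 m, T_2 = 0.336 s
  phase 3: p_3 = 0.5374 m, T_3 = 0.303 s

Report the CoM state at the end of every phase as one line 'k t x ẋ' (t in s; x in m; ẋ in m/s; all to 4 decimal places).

1 0.6600 0.2220 0.8639
2 0.9960 0.4889 0.8462
3 1.2990 0.7594 1.0511

phase 1: p=-0.0759, T=0.660, ωT=1.899744, cosh=3.416895, sinh=3.267288; start (x,ẋ)=(-0.038500, 0.149900) → end (x,ẋ)=(0.222044, 0.863923)
phase 2: p=0.3623, T=0.336, ωT=0.967142, cosh=1.505292, sinh=1.125125; start (x,ẋ)=(0.222044, 0.863923) → end (x,ẋ)=(0.488869, 0.846230)
phase 3: p=0.5374, T=0.303, ωT=0.872155, cosh=1.405055, sinh=0.987006; start (x,ẋ)=(0.488869, 0.846230) → end (x,ẋ)=(0.759384, 1.051124)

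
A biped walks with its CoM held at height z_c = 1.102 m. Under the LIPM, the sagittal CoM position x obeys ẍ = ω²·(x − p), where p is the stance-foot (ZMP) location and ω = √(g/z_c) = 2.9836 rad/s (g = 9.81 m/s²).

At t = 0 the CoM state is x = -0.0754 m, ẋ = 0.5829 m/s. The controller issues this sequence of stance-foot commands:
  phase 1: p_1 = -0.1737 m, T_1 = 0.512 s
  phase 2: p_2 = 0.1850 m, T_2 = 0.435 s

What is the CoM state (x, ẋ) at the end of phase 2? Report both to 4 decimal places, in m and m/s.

phase 1: p=-0.1737, T=0.512, ωT=1.527603, cosh=2.412088, sinh=2.195033; start (x,ẋ)=(-0.075400, 0.582900) → end (x,ẋ)=(0.492248, 2.049783)
phase 2: p=0.1850, T=0.435, ωT=1.297866, cosh=1.967294, sinh=1.694180; start (x,ẋ)=(0.492248, 2.049783) → end (x,ẋ)=(1.953376, 5.585588)

x = 1.9534, ẋ = 5.5856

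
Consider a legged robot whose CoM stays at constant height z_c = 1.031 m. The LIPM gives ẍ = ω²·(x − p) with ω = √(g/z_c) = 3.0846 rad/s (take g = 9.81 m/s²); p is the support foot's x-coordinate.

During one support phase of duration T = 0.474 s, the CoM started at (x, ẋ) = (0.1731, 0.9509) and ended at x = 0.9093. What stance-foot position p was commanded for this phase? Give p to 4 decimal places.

ωT = 3.0846·0.474 = 1.462100; cosh(ωT) = 2.273381, sinh(ωT) = 2.041632
x(T) = p + (x₀−p)·cosh(ωT) + (ẋ₀/ω)·sinh(ωT) ⇒ p·(1 − cosh) = x(T) − x₀·cosh − (ẋ₀/ω)·sinh
numerator   = 0.9093 − (0.1731)·2.273381 − (0.9509/3.0846)·2.041632 = -0.113603
denominator = 1 − 2.273381 = -1.273381
p = -0.113603 / -1.273381 = 0.0892

p = 0.0892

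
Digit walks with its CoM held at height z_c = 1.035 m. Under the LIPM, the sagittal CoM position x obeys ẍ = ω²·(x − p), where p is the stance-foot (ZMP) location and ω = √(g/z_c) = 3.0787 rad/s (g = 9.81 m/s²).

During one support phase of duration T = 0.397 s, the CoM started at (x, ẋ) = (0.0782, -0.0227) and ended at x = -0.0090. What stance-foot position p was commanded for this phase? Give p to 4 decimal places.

ωT = 3.0787·0.397 = 1.222244; cosh(ωT) = 1.844683, sinh(ωT) = 1.550114
x(T) = p + (x₀−p)·cosh(ωT) + (ẋ₀/ω)·sinh(ωT) ⇒ p·(1 − cosh) = x(T) − x₀·cosh − (ẋ₀/ω)·sinh
numerator   = -0.0090 − (0.0782)·1.844683 − (-0.0227/3.0787)·1.550114 = -0.141825
denominator = 1 − 1.844683 = -0.844683
p = -0.141825 / -0.844683 = 0.1679

p = 0.1679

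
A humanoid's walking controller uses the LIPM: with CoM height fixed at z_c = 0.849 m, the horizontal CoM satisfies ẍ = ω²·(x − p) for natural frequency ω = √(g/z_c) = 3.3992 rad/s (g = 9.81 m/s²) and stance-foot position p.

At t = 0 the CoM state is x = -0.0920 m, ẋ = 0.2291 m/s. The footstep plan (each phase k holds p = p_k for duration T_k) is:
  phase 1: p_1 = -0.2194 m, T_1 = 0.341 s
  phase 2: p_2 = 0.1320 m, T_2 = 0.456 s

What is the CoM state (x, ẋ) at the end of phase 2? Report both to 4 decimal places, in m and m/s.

phase 1: p=-0.2194, T=0.341, ωT=1.159127, cosh=1.750455, sinh=1.436695; start (x,ẋ)=(-0.092000, 0.229100) → end (x,ẋ)=(0.100439, 1.023202)
phase 2: p=0.1320, T=0.456, ωT=1.550035, cosh=2.461938, sinh=2.249698; start (x,ẋ)=(0.100439, 1.023202) → end (x,ẋ)=(0.731485, 2.277705)

x = 0.7315, ẋ = 2.2777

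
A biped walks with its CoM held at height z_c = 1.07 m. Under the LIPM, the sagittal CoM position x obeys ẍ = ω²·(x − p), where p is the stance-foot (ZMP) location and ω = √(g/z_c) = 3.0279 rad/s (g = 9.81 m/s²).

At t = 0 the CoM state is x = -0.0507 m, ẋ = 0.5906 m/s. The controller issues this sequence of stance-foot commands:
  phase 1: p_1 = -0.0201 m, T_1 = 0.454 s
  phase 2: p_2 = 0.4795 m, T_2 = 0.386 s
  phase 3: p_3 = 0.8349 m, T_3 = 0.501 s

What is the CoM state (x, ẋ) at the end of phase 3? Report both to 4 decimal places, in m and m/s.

phase 1: p=-0.0201, T=0.454, ωT=1.374667, cosh=2.103341, sinh=1.850417; start (x,ẋ)=(-0.050700, 0.590600) → end (x,ẋ)=(0.276467, 1.070785)
phase 2: p=0.4795, T=0.386, ωT=1.168769, cosh=1.764390, sinh=1.453640; start (x,ẋ)=(0.276467, 1.070785) → end (x,ẋ)=(0.635335, 0.995635)
phase 3: p=0.8349, T=0.501, ωT=1.516978, cosh=2.388901, sinh=2.169527; start (x,ẋ)=(0.635335, 0.995635) → end (x,ẋ)=(1.071543, 1.067507)

x = 1.0715, ẋ = 1.0675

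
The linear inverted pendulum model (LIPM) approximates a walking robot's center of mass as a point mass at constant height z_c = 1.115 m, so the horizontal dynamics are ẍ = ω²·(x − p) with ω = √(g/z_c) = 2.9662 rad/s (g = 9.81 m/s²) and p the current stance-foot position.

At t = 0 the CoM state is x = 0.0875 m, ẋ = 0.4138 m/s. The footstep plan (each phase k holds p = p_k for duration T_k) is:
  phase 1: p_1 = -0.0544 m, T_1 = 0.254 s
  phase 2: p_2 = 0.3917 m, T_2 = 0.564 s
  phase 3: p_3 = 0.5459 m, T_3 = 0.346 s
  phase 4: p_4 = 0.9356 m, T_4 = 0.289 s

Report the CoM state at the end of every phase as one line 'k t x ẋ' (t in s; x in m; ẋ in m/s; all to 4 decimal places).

1 0.2540 0.2450 0.8849
2 0.8180 0.7540 1.3223
3 1.1640 1.4157 2.8327
4 1.4530 2.5258 5.3147

phase 1: p=-0.0544, T=0.254, ωT=0.753415, cosh=1.297499, sinh=0.826743; start (x,ẋ)=(0.087500, 0.413800) → end (x,ẋ)=(0.245050, 0.884884)
phase 2: p=0.3917, T=0.564, ωT=1.672937, cosh=2.757743, sinh=2.570048; start (x,ẋ)=(0.245050, 0.884884) → end (x,ẋ)=(0.753980, 1.322329)
phase 3: p=0.5459, T=0.346, ωT=1.026305, cosh=1.574532, sinh=1.216204; start (x,ẋ)=(0.753980, 1.322329) → end (x,ẋ)=(1.415711, 2.832698)
phase 4: p=0.9356, T=0.289, ωT=0.857232, cosh=1.390482, sinh=0.966146; start (x,ẋ)=(1.415711, 2.832698) → end (x,ẋ)=(2.525847, 5.314707)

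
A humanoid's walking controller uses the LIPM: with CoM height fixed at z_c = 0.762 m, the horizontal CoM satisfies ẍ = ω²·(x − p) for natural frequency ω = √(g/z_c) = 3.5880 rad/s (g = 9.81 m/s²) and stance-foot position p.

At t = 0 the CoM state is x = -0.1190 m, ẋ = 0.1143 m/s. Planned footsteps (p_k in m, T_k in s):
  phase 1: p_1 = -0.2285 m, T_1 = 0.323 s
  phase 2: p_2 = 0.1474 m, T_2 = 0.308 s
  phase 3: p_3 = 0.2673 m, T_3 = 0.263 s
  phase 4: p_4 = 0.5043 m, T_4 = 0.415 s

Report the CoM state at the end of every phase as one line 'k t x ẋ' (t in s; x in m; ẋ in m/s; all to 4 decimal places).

1 0.3230 0.0089 0.7644
2 0.6310 0.2017 0.6126
3 0.8940 0.3564 0.6497
4 1.3090 0.5407 0.3969

phase 1: p=-0.2285, T=0.323, ωT=1.158924, cosh=1.750163, sinh=1.436340; start (x,ẋ)=(-0.119000, 0.114300) → end (x,ẋ)=(0.008899, 0.764361)
phase 2: p=0.1474, T=0.308, ωT=1.105104, cosh=1.675357, sinh=1.344181; start (x,ẋ)=(0.008899, 0.764361) → end (x,ẋ)=(0.201716, 0.612600)
phase 3: p=0.2673, T=0.263, ωT=0.943644, cosh=1.479267, sinh=1.090060; start (x,ẋ)=(0.201716, 0.612600) → end (x,ẋ)=(0.356396, 0.649691)
phase 4: p=0.5043, T=0.415, ωT=1.489020, cosh=2.329171, sinh=2.103578; start (x,ẋ)=(0.356396, 0.649691) → end (x,ẋ)=(0.540709, 0.396918)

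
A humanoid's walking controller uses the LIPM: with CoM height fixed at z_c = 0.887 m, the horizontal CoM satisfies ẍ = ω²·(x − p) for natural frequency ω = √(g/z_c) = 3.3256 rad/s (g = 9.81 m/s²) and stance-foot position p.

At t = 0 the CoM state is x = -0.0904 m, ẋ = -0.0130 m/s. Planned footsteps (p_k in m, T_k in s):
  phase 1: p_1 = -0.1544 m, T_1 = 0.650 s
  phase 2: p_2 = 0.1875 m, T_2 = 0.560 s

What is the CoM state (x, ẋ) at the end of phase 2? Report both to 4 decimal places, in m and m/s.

x = 0.7411, ẋ = 2.0136

phase 1: p=-0.1544, T=0.650, ωT=2.161640, cosh=4.400253, sinh=4.285117; start (x,ẋ)=(-0.090400, -0.013000) → end (x,ẋ)=(0.110465, 0.854834)
phase 2: p=0.1875, T=0.560, ωT=1.862336, cosh=3.297035, sinh=3.141725; start (x,ẋ)=(0.110465, 0.854834) → end (x,ẋ)=(0.741084, 2.013551)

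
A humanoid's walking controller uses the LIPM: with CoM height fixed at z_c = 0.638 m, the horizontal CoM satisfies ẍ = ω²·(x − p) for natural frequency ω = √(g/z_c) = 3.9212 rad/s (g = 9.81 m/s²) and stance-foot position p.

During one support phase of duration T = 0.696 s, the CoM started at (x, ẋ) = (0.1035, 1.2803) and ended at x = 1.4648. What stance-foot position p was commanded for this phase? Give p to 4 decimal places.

p = 0.2722

ωT = 3.9212·0.696 = 2.729155; cosh(ωT) = 7.692607, sinh(ωT) = 7.627332
x(T) = p + (x₀−p)·cosh(ωT) + (ẋ₀/ω)·sinh(ωT) ⇒ p·(1 − cosh) = x(T) − x₀·cosh − (ẋ₀/ω)·sinh
numerator   = 1.4648 − (0.1035)·7.692607 − (1.2803/3.9212)·7.627332 = -1.821764
denominator = 1 − 7.692607 = -6.692607
p = -1.821764 / -6.692607 = 0.2722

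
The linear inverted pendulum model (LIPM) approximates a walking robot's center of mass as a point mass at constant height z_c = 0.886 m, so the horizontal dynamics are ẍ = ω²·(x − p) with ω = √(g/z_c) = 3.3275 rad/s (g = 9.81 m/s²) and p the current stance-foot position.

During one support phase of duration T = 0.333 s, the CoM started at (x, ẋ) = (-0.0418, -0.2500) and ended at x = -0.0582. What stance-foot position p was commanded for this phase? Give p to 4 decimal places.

p = -0.1669

ωT = 3.3275·0.333 = 1.108058; cosh(ωT) = 1.679335, sinh(ωT) = 1.349135
x(T) = p + (x₀−p)·cosh(ωT) + (ẋ₀/ω)·sinh(ωT) ⇒ p·(1 − cosh) = x(T) − x₀·cosh − (ẋ₀/ω)·sinh
numerator   = -0.0582 − (-0.0418)·1.679335 − (-0.2500/3.3275)·1.349135 = 0.113359
denominator = 1 − 1.679335 = -0.679335
p = 0.113359 / -0.679335 = -0.1669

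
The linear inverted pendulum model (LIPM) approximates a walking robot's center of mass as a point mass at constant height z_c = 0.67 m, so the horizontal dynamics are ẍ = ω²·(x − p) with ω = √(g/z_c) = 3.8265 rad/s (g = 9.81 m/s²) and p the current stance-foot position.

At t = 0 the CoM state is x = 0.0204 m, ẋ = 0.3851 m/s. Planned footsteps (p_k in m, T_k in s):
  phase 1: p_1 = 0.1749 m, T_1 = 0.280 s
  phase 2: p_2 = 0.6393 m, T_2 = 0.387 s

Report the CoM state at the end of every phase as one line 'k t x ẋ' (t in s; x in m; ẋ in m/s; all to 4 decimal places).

1 0.2800 0.0526 -0.1336
2 0.6670 -0.7900 -4.9892

phase 1: p=0.1749, T=0.280, ωT=1.071420, cosh=1.631022, sinh=1.288500; start (x,ẋ)=(0.020400, 0.385100) → end (x,ẋ)=(0.052582, -0.133647)
phase 2: p=0.6393, T=0.387, ωT=1.480855, cosh=2.312074, sinh=2.084631; start (x,ẋ)=(0.052582, -0.133647) → end (x,ẋ)=(-0.790045, -4.989158)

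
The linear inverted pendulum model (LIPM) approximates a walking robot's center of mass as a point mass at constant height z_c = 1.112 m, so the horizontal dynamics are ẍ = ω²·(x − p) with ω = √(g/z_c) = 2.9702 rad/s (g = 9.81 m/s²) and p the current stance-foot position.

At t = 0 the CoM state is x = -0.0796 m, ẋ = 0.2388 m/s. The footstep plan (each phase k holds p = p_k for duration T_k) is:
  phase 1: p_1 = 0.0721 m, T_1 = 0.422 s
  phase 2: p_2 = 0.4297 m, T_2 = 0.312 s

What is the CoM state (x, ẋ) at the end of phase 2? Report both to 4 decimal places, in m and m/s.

phase 1: p=0.0721, T=0.422, ωT=1.253424, cosh=1.893921, sinh=1.608395; start (x,ẋ)=(-0.079600, 0.238800) → end (x,ẋ)=(-0.085895, -0.272441)
phase 2: p=0.4297, T=0.312, ωT=0.926702, cosh=1.461011, sinh=1.065154; start (x,ẋ)=(-0.085895, -0.272441) → end (x,ẋ)=(-0.421291, -2.029238)

x = -0.4213, ẋ = -2.0292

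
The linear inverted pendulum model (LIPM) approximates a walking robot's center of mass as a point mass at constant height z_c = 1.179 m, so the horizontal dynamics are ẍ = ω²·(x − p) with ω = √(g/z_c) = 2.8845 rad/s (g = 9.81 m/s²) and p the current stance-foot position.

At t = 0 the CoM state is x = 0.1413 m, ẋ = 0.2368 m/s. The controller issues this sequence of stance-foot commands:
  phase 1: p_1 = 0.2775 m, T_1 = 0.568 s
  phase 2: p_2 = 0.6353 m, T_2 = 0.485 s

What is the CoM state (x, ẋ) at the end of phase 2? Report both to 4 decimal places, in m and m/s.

phase 1: p=0.2775, T=0.568, ωT=1.638396, cosh=2.670599, sinh=2.476308; start (x,ẋ)=(0.141300, 0.236800) → end (x,ẋ)=(0.117054, -0.340466)
phase 2: p=0.6353, T=0.485, ωT=1.398983, cosh=2.148962, sinh=1.902114; start (x,ẋ)=(0.117054, -0.340466) → end (x,ẋ)=(-0.702903, -3.575081)

x = -0.7029, ẋ = -3.5751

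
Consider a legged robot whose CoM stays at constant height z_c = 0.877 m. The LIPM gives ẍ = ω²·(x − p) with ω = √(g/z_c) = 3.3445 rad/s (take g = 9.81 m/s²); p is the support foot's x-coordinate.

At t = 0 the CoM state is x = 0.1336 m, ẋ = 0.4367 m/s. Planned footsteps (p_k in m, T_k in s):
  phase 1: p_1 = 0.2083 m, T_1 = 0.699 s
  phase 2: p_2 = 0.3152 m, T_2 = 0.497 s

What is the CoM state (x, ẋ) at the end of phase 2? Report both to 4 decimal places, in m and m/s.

phase 1: p=0.2083, T=0.699, ωT=2.337805, cosh=5.227510, sinh=5.130970; start (x,ẋ)=(0.133600, 0.436700) → end (x,ẋ)=(0.487769, 1.000962)
phase 2: p=0.3152, T=0.497, ωT=1.662216, cosh=2.730350, sinh=2.540632; start (x,ẋ)=(0.487769, 1.000962) → end (x,ẋ)=(1.546749, 4.199320)

x = 1.5467, ẋ = 4.1993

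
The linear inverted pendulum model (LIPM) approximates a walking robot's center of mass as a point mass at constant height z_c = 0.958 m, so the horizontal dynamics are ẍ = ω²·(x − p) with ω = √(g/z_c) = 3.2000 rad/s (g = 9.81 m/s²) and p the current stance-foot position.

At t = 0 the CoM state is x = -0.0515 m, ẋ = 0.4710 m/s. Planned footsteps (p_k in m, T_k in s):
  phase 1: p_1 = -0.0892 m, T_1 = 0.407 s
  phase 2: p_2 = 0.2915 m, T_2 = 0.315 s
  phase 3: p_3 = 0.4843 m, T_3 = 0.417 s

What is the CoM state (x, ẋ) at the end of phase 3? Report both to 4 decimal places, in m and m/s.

x = 1.6306, ẋ = 3.9568

phase 1: p=-0.0892, T=0.407, ωT=1.302400, cosh=1.974996, sinh=1.703118; start (x,ẋ)=(-0.051500, 0.471000) → end (x,ẋ)=(0.235935, 1.135687)
phase 2: p=0.2915, T=0.315, ωT=1.008000, cosh=1.552532, sinh=1.187584; start (x,ẋ)=(0.235935, 1.135687) → end (x,ẋ)=(0.626710, 1.552028)
phase 3: p=0.4843, T=0.417, ωT=1.334400, cosh=2.030516, sinh=1.767200; start (x,ẋ)=(0.626710, 1.552028) → end (x,ẋ)=(1.630573, 3.956751)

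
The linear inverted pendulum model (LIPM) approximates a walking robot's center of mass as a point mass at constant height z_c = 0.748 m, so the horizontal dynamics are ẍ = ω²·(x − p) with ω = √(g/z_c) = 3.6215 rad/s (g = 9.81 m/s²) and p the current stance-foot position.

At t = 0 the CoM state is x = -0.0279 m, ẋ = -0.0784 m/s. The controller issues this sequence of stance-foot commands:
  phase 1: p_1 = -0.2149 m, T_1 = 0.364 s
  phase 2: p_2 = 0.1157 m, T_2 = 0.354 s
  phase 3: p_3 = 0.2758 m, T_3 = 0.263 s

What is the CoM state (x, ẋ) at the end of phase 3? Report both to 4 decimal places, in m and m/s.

phase 1: p=-0.2149, T=0.364, ωT=1.318226, cosh=2.002198, sinh=1.734588; start (x,ẋ)=(-0.027900, -0.078400) → end (x,ẋ)=(0.121960, 1.017727)
phase 2: p=0.1157, T=0.354, ωT=1.282011, cosh=1.940679, sinh=1.663201; start (x,ẋ)=(0.121960, 1.017727) → end (x,ẋ)=(0.595247, 2.012785)
phase 3: p=0.2758, T=0.263, ωT=0.952455, cosh=1.488929, sinh=1.103136; start (x,ẋ)=(0.595247, 2.012785) → end (x,ẋ)=(1.364543, 4.273085)

x = 1.3645, ẋ = 4.2731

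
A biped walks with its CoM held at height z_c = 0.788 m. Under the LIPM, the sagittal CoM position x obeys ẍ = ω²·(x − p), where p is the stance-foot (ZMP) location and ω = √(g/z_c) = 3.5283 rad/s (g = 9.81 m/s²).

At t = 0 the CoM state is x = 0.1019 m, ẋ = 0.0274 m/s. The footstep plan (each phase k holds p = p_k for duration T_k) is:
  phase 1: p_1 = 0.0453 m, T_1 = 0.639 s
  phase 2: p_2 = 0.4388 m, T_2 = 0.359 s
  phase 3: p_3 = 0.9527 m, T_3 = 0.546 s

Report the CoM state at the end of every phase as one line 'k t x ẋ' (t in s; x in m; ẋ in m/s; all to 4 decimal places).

phase 1: p=0.0453, T=0.639, ωT=2.254584, cosh=4.818121, sinh=4.713204; start (x,ẋ)=(0.101900, 0.027400) → end (x,ẋ)=(0.354607, 1.073252)
phase 2: p=0.4388, T=0.359, ωT=1.266660, cosh=1.915375, sinh=1.633603; start (x,ẋ)=(0.354607, 1.073252) → end (x,ẋ)=(0.774455, 1.570406)
phase 3: p=0.9527, T=0.546, ωT=1.926452, cosh=3.505386, sinh=3.359722; start (x,ẋ)=(0.774455, 1.570406) → end (x,ẋ)=(1.823257, 3.391946)

1 0.6390 0.3546 1.0733
2 0.9980 0.7745 1.5704
3 1.5440 1.8233 3.3919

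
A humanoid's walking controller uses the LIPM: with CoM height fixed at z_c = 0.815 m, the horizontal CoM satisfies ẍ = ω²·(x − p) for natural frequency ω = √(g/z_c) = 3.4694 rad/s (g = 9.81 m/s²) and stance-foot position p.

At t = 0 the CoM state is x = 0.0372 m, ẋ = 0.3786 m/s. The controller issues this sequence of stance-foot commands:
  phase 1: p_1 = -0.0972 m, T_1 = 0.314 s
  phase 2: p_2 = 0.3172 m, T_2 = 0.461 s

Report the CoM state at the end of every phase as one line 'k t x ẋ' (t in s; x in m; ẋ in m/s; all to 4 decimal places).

phase 1: p=-0.0972, T=0.314, ωT=1.089392, cosh=1.654443, sinh=1.318022; start (x,ẋ)=(0.037200, 0.378600) → end (x,ẋ)=(0.268987, 1.240949)
phase 2: p=0.3172, T=0.461, ωT=1.599393, cosh=2.576024, sinh=2.374005; start (x,ẋ)=(0.268987, 1.240949) → end (x,ẋ)=(1.042146, 2.799614)

1 0.3140 0.2690 1.2409
2 0.7750 1.0421 2.7996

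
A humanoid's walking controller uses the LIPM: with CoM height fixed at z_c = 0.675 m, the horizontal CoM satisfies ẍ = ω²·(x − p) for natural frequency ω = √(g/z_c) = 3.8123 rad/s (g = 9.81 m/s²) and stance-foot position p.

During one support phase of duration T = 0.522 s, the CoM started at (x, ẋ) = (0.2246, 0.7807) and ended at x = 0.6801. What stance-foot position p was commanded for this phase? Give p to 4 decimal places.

p = 0.3272

ωT = 3.8123·0.522 = 1.990021; cosh(ωT) = 3.726189, sinh(ωT) = 3.589496
x(T) = p + (x₀−p)·cosh(ωT) + (ẋ₀/ω)·sinh(ωT) ⇒ p·(1 − cosh) = x(T) − x₀·cosh − (ẋ₀/ω)·sinh
numerator   = 0.6801 − (0.2246)·3.726189 − (0.7807/3.8123)·3.589496 = -0.891875
denominator = 1 − 3.726189 = -2.726189
p = -0.891875 / -2.726189 = 0.3272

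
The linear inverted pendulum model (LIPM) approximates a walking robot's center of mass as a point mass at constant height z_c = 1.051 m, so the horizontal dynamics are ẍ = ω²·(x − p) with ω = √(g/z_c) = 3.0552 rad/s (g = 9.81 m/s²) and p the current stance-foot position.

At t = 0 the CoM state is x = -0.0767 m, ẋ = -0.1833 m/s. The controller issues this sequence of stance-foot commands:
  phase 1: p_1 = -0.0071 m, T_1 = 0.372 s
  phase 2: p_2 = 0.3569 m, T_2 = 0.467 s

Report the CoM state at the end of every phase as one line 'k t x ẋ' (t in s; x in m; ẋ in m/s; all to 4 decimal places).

phase 1: p=-0.0071, T=0.372, ωT=1.136534, cosh=1.718440, sinh=1.397511; start (x,ẋ)=(-0.076700, -0.183300) → end (x,ẋ)=(-0.210549, -0.612159)
phase 2: p=0.3569, T=0.467, ωT=1.426778, cosh=2.202670, sinh=1.962589; start (x,ẋ)=(-0.210549, -0.612159) → end (x,ẋ)=(-1.286239, -4.750865)

1 0.3720 -0.2105 -0.6122
2 0.8390 -1.2862 -4.7509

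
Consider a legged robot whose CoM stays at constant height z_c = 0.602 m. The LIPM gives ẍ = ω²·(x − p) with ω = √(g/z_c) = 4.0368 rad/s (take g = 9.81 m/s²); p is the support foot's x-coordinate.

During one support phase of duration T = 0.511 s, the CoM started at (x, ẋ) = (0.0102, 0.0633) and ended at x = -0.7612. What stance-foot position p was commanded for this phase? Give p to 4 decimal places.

ωT = 4.0368·0.511 = 2.062805; cosh(ωT) = 3.997552, sinh(ωT) = 3.870455
x(T) = p + (x₀−p)·cosh(ωT) + (ẋ₀/ω)·sinh(ωT) ⇒ p·(1 − cosh) = x(T) − x₀·cosh − (ẋ₀/ω)·sinh
numerator   = -0.7612 − (0.0102)·3.997552 − (0.0633/4.0368)·3.870455 = -0.862667
denominator = 1 − 3.997552 = -2.997552
p = -0.862667 / -2.997552 = 0.2878

p = 0.2878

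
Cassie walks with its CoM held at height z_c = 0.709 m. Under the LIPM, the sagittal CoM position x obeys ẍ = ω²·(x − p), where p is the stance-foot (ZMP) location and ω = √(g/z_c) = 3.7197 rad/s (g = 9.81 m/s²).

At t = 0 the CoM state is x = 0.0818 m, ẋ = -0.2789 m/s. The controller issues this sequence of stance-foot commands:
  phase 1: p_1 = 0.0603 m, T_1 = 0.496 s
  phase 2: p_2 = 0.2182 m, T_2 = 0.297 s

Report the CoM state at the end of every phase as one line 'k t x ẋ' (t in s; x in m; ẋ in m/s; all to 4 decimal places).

1 0.4960 -0.1013 -0.6578
2 0.7930 -0.5545 -2.6984

phase 1: p=0.0603, T=0.496, ωT=1.844971, cosh=3.242974, sinh=3.084944; start (x,ẋ)=(0.081800, -0.278900) → end (x,ẋ)=(-0.101283, -0.657751)
phase 2: p=0.2182, T=0.297, ωT=1.104751, cosh=1.674883, sinh=1.343590; start (x,ẋ)=(-0.101283, -0.657751) → end (x,ẋ)=(-0.554482, -2.698351)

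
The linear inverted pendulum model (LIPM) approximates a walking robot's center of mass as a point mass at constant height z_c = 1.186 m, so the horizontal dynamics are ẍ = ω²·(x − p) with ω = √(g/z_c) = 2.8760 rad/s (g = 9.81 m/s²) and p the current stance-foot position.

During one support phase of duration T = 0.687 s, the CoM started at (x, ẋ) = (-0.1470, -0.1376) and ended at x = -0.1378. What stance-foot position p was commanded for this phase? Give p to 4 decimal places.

ωT = 2.8760·0.687 = 1.975812; cosh(ωT) = 3.675561, sinh(ωT) = 3.536913
x(T) = p + (x₀−p)·cosh(ωT) + (ẋ₀/ω)·sinh(ωT) ⇒ p·(1 − cosh) = x(T) − x₀·cosh − (ẋ₀/ω)·sinh
numerator   = -0.1378 − (-0.1470)·3.675561 − (-0.1376/2.8760)·3.536913 = 0.571728
denominator = 1 − 3.675561 = -2.675561
p = 0.571728 / -2.675561 = -0.2137

p = -0.2137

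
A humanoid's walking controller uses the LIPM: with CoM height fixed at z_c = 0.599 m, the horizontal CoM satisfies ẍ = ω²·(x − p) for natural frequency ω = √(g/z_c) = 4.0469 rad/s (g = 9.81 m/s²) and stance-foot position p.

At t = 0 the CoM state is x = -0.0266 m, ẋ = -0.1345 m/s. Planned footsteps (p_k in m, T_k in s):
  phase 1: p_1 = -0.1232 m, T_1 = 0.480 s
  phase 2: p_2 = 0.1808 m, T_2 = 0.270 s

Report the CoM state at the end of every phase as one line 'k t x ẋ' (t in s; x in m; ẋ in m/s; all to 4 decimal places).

phase 1: p=-0.1232, T=0.480, ωT=1.942512, cosh=3.559798, sinh=3.416455; start (x,ẋ)=(-0.026600, -0.134500) → end (x,ẋ)=(0.107130, 0.856804)
phase 2: p=0.1808, T=0.270, ωT=1.092663, cosh=1.658764, sinh=1.323441; start (x,ẋ)=(0.107130, 0.856804) → end (x,ẋ)=(0.338795, 1.026668)

1 0.4800 0.1071 0.8568
2 0.7500 0.3388 1.0267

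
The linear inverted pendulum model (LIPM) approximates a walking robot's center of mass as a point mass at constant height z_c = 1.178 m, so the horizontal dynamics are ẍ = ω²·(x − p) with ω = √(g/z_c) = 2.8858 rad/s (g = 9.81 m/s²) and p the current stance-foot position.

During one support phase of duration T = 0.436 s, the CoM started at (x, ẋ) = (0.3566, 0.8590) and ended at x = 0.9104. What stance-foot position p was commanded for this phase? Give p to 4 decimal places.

ωT = 2.8858·0.436 = 1.258209; cosh(ωT) = 1.901637, sinh(ωT) = 1.617475
x(T) = p + (x₀−p)·cosh(ωT) + (ẋ₀/ω)·sinh(ωT) ⇒ p·(1 − cosh) = x(T) − x₀·cosh − (ẋ₀/ω)·sinh
numerator   = 0.9104 − (0.3566)·1.901637 − (0.8590/2.8858)·1.617475 = -0.249189
denominator = 1 − 1.901637 = -0.901637
p = -0.249189 / -0.901637 = 0.2764

p = 0.2764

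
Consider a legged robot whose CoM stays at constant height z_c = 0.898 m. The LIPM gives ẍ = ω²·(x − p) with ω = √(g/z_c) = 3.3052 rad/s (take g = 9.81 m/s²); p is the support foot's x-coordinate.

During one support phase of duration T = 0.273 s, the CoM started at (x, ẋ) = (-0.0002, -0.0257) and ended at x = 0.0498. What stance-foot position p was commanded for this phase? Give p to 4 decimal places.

ωT = 3.3052·0.273 = 0.902320; cosh(ωT) = 1.435471, sinh(ωT) = 1.029844
x(T) = p + (x₀−p)·cosh(ωT) + (ẋ₀/ω)·sinh(ωT) ⇒ p·(1 − cosh) = x(T) − x₀·cosh − (ẋ₀/ω)·sinh
numerator   = 0.0498 − (-0.0002)·1.435471 − (-0.0257/3.3052)·1.029844 = 0.058095
denominator = 1 − 1.435471 = -0.435471
p = 0.058095 / -0.435471 = -0.1334

p = -0.1334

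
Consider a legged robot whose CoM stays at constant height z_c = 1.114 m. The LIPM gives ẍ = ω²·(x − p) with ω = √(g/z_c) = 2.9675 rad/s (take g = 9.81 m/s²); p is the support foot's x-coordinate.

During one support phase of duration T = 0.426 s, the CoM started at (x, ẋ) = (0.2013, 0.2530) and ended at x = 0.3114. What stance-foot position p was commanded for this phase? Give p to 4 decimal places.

ωT = 2.9675·0.426 = 1.264155; cosh(ωT) = 1.911289, sinh(ωT) = 1.628811
x(T) = p + (x₀−p)·cosh(ωT) + (ẋ₀/ω)·sinh(ωT) ⇒ p·(1 − cosh) = x(T) − x₀·cosh − (ẋ₀/ω)·sinh
numerator   = 0.3114 − (0.2013)·1.911289 − (0.2530/2.9675)·1.628811 = -0.212210
denominator = 1 − 1.911289 = -0.911289
p = -0.212210 / -0.911289 = 0.2329

p = 0.2329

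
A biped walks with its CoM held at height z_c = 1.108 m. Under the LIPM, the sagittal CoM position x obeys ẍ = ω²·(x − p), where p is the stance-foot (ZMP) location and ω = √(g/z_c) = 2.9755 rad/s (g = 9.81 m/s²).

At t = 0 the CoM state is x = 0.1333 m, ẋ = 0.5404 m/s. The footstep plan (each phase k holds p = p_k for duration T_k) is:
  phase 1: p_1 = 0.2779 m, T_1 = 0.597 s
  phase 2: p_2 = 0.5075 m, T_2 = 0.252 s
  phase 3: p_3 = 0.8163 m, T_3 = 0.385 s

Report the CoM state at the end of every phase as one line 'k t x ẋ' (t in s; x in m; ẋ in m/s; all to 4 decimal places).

1 0.5970 0.3596 0.4075
2 0.8490 0.4287 0.1659
3 1.2340 0.2241 -1.3426

phase 1: p=0.2779, T=0.597, ωT=1.776373, cosh=3.038821, sinh=2.869570; start (x,ẋ)=(0.133300, 0.540400) → end (x,ẋ)=(0.359648, 0.407525)
phase 2: p=0.5075, T=0.252, ωT=0.749826, cosh=1.294540, sinh=0.822091; start (x,ẋ)=(0.359648, 0.407525) → end (x,ẋ)=(0.428693, 0.165892)
phase 3: p=0.8163, T=0.385, ωT=1.145567, cosh=1.731134, sinh=1.413091; start (x,ẋ)=(0.428693, 0.165892) → end (x,ẋ)=(0.224084, -1.342570)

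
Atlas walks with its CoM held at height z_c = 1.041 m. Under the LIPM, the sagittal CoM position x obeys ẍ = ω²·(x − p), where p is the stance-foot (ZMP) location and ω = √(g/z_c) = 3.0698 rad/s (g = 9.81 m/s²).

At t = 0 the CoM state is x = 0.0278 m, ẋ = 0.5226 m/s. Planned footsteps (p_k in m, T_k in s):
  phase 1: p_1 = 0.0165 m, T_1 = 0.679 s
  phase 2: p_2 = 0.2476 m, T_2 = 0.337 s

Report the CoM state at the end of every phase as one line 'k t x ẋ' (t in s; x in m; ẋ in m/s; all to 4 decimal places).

1 0.6790 0.7364 2.2706
2 1.0160 1.9313 5.4422

phase 1: p=0.0165, T=0.679, ωT=2.084394, cosh=4.082051, sinh=3.957669; start (x,ẋ)=(0.027800, 0.522600) → end (x,ẋ)=(0.736377, 2.270566)
phase 2: p=0.2476, T=0.337, ωT=1.034523, cosh=1.584579, sinh=1.229183; start (x,ẋ)=(0.736377, 2.270566) → end (x,ẋ)=(1.931267, 5.442218)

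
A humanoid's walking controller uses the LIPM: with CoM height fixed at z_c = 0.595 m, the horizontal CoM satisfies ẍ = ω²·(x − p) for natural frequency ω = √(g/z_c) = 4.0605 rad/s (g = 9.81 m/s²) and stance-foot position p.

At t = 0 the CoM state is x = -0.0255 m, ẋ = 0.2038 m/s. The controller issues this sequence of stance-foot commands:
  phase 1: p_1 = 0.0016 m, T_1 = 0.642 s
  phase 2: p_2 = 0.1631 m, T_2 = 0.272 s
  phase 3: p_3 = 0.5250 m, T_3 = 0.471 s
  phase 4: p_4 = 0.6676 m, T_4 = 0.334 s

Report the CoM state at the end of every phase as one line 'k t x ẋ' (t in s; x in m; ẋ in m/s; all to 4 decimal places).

1 0.6420 0.1553 0.6471
2 0.9140 0.3640 1.0408
3 1.3850 0.8169 1.4355
4 1.7190 1.6171 4.0691

phase 1: p=0.0016, T=0.642, ωT=2.606841, cosh=6.814963, sinh=6.741196; start (x,ẋ)=(-0.025500, 0.203800) → end (x,ẋ)=(0.155261, 0.647091)
phase 2: p=0.1631, T=0.272, ωT=1.104456, cosh=1.674487, sinh=1.343096; start (x,ẋ)=(0.155261, 0.647091) → end (x,ẋ)=(0.364013, 1.040794)
phase 3: p=0.5250, T=0.471, ωT=1.912495, cosh=3.458837, sinh=3.311125; start (x,ẋ)=(0.364013, 1.040794) → end (x,ẋ)=(0.816885, 1.435492)
phase 4: p=0.6676, T=0.334, ωT=1.356207, cosh=2.069540, sinh=1.811903; start (x,ẋ)=(0.816885, 1.435492) → end (x,ẋ)=(1.617105, 4.069128)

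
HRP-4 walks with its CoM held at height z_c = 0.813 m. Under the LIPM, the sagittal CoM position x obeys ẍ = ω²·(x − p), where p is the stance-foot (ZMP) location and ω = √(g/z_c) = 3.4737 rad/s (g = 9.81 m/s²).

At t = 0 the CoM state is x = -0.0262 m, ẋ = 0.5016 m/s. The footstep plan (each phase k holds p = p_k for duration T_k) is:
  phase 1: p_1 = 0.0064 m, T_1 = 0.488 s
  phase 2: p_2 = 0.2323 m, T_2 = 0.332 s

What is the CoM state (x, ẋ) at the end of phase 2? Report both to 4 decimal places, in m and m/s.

phase 1: p=0.0064, T=0.488, ωT=1.695166, cosh=2.815558, sinh=2.631990; start (x,ẋ)=(-0.026200, 0.501600) → end (x,ẋ)=(0.294670, 1.114231)
phase 2: p=0.2323, T=0.332, ωT=1.153268, cosh=1.742068, sinh=1.426464; start (x,ẋ)=(0.294670, 1.114231) → end (x,ẋ)=(0.798509, 2.250117)

x = 0.7985, ẋ = 2.2501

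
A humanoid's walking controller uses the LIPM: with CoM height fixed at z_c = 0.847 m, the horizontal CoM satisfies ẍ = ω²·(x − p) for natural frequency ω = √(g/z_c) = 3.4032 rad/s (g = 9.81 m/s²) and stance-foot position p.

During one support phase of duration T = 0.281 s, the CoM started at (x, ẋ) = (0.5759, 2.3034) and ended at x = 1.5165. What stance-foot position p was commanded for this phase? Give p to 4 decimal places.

ωT = 3.4032·0.281 = 0.956299; cosh(ωT) = 1.493181, sinh(ωT) = 1.108868
x(T) = p + (x₀−p)·cosh(ωT) + (ẋ₀/ω)·sinh(ωT) ⇒ p·(1 − cosh) = x(T) − x₀·cosh − (ẋ₀/ω)·sinh
numerator   = 1.5165 − (0.5759)·1.493181 − (2.3034/3.4032)·1.108868 = -0.093942
denominator = 1 − 1.493181 = -0.493181
p = -0.093942 / -0.493181 = 0.1905

p = 0.1905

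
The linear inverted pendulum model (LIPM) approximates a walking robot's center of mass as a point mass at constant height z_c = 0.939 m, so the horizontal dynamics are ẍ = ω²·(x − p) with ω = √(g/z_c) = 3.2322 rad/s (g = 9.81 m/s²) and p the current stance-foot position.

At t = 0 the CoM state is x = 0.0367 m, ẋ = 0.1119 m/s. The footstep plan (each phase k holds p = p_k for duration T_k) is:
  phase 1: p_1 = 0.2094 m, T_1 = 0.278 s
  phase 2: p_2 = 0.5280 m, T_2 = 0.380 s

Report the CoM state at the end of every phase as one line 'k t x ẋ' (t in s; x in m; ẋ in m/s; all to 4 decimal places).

phase 1: p=0.2094, T=0.278, ωT=0.898552, cosh=1.431601, sinh=1.024442; start (x,ẋ)=(0.036700, 0.111900) → end (x,ẋ)=(-0.002371, -0.411648)
phase 2: p=0.5280, T=0.380, ωT=1.228236, cosh=1.854004, sinh=1.561196; start (x,ẋ)=(-0.002371, -0.411648) → end (x,ẋ)=(-0.654142, -3.439501)

1 0.2780 -0.0024 -0.4116
2 0.6580 -0.6541 -3.4395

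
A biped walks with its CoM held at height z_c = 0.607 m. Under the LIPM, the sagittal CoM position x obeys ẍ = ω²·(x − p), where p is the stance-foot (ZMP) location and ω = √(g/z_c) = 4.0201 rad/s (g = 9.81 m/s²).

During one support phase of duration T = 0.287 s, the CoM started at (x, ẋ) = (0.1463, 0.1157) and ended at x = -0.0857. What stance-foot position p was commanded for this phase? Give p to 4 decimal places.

ωT = 4.0201·0.287 = 1.153769; cosh(ωT) = 1.742782, sinh(ωT) = 1.427336
x(T) = p + (x₀−p)·cosh(ωT) + (ẋ₀/ω)·sinh(ωT) ⇒ p·(1 − cosh) = x(T) − x₀·cosh − (ẋ₀/ω)·sinh
numerator   = -0.0857 − (0.1463)·1.742782 − (0.1157/4.0201)·1.427336 = -0.381748
denominator = 1 − 1.742782 = -0.742782
p = -0.381748 / -0.742782 = 0.5139

p = 0.5139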